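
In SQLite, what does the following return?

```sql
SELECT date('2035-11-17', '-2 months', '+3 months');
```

2035-12-17

Adding -2 months to 2035-11-17 gives 2035-09-17.
Adding +3 months to 2035-09-17 gives 2035-12-17.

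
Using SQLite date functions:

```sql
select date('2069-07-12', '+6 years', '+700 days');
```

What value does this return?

2077-06-11

Adding +6 years to 2069-07-12 gives 2075-07-12.
Applying '+700 days' to 2075-07-12: counting 700 days forward gives 2077-06-11.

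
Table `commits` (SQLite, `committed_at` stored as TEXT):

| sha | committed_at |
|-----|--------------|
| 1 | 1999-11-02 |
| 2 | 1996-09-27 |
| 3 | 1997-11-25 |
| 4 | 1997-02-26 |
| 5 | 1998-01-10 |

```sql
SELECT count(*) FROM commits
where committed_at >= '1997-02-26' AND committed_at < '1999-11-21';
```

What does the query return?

4

Rows in [1997-02-26, 1999-11-21): 1999-11-02, 1997-11-25, 1997-02-26, 1998-01-10 → 4 rows.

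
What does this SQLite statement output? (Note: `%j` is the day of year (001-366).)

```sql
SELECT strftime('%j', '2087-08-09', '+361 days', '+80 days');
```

297

First apply '+361 days', '+80 days': 2087-08-09 → 2088-10-23.
Day-of-year for 2088-10-23: days since 2088-01-01 inclusive = 297, zero-padded to 297.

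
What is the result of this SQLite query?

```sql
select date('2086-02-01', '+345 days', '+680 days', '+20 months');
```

2090-07-22

Applying '+345 days' to 2086-02-01: counting 345 days forward gives 2087-01-12.
Applying '+680 days' to 2087-01-12: counting 680 days forward gives 2088-11-22.
Adding +20 months to 2088-11-22 gives 2090-07-22.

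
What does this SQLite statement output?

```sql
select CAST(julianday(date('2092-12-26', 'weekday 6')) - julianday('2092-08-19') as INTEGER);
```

130

`weekday 6` advances to the next Saturday; 2092-12-26 is a Friday, so it moves forward to 2092-12-27.
12 days remain in August 2092 after the 19th (31 − 19).
September 2092: 30 days.
October 2092: 31 days.
November 2092: 30 days.
Then 27 days into December 2092.
Total: 12 + 30 + 31 + 30 + 27 = 130.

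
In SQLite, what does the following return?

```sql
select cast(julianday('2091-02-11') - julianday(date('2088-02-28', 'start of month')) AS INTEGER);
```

`start of month` rewinds 2088-02-28 to 2088-02-01.
28 days remain in February 2088 after the 1st (29 − 1).
Full months from March 2088 through January 2091 contribute their day counts.
Then 11 days into February 2091.
Total: 28 + 31 + 30 + 31 + 30 + 31 + 31 + 30 + 31 + 30 + 31 + 31 + 28 + 31 + 30 + 31 + 30 + 31 + 31 + 30 + 31 + 30 + 31 + 31 + 28 + 31 + 30 + 31 + 30 + 31 + 31 + 30 + 31 + 30 + 31 + 31 + 11 = 1106.

1106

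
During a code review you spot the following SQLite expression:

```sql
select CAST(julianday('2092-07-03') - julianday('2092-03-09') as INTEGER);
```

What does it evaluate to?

22 days remain in March 2092 after the 9th (31 − 9).
April 2092: 30 days.
May 2092: 31 days.
June 2092: 30 days.
Then 3 days into July 2092.
Total: 22 + 30 + 31 + 30 + 3 = 116.

116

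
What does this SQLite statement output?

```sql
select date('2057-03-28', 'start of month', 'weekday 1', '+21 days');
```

2057-03-26

`start of month` rewinds 2057-03-28 to 2057-03-01.
`weekday 1` advances to the next Monday; 2057-03-01 is a Thursday, so it moves forward to 2057-03-05.
Advancing 21 more days within March lands on 2057-03-26.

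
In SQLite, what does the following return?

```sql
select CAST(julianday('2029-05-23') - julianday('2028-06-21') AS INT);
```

336

9 days remain in June 2028 after the 21st (30 − 21).
Full months from July 2028 through April 2029 contribute their day counts.
Then 23 days into May 2029.
Total: 9 + 31 + 31 + 30 + 31 + 30 + 31 + 31 + 28 + 31 + 30 + 23 = 336.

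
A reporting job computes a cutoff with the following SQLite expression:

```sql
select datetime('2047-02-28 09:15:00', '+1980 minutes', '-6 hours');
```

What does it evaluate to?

2047-03-01 12:15:00

1980 minutes = 33h 0m; +1980 minutes from 2047-02-28 09:15:00 is 2047-03-01 18:15:00 (crosses midnight).
-6 hours from 2047-03-01 18:15:00 is 2047-03-01 12:15:00.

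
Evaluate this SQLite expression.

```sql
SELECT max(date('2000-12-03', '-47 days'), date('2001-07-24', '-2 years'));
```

2000-10-17

date('2000-12-03', '-47 days') → 2000-10-17.
date('2001-07-24', '-2 years') → 1999-07-24.
Later of the two is 2000-10-17.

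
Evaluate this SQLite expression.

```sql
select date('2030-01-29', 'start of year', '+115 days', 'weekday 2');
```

`start of year` rewinds 2030-01-29 to 2030-01-01.
Applying '+115 days' to 2030-01-01: counting 115 days forward gives 2030-04-26.
`weekday 2` advances to the next Tuesday; 2030-04-26 is a Friday, so it moves forward to 2030-04-30.

2030-04-30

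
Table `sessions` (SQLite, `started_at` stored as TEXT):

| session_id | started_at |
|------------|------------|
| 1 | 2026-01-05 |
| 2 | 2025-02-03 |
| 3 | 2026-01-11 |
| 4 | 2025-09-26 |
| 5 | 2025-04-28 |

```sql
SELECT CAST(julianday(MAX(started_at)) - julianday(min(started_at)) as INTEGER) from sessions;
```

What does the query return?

342

MIN = 2025-02-03, MAX = 2026-01-11.
25 days remain in February 2025 after the 3rd (28 − 3).
Full months from March 2025 through December 2025 contribute their day counts.
Then 11 days into January 2026.
Total: 25 + 31 + 30 + 31 + 30 + 31 + 31 + 30 + 31 + 30 + 31 + 11 = 342.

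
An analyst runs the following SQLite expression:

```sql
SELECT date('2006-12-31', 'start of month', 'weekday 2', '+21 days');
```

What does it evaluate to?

2006-12-26

`start of month` rewinds 2006-12-31 to 2006-12-01.
`weekday 2` advances to the next Tuesday; 2006-12-01 is a Friday, so it moves forward to 2006-12-05.
Advancing 21 more days within December lands on 2006-12-26.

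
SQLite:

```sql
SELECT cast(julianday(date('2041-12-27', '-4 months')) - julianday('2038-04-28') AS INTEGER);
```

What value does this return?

Adding -4 months to 2041-12-27 gives 2041-08-27.
2 days remain in April 2038 after the 28th (30 − 28).
Full months from May 2038 through July 2041 contribute their day counts.
Then 27 days into August 2041.
Total: 2 + 31 + 30 + 31 + 31 + 30 + 31 + 30 + 31 + 31 + 28 + 31 + 30 + 31 + 30 + 31 + 31 + 30 + 31 + 30 + 31 + 31 + 29 + 31 + 30 + 31 + 30 + 31 + 31 + 30 + 31 + 30 + 31 + 31 + 28 + 31 + 30 + 31 + 30 + 31 + 27 = 1217.

1217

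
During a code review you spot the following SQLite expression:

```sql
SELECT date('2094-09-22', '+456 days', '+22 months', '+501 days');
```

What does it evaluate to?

2099-03-07

Applying '+456 days' to 2094-09-22: counting 456 days forward gives 2095-12-22.
Adding +22 months to 2095-12-22 gives 2097-10-22.
Applying '+501 days' to 2097-10-22: counting 501 days forward gives 2099-03-07.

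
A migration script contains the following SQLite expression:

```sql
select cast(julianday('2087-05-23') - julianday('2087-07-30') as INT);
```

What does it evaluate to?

-68

8 days remain in May 2087 after the 23rd (31 − 23).
June 2087: 30 days.
Then 30 days into July 2087.
Total: 8 + 30 + 30 = 68.
The subtraction is earlier − later, so the result is −68 → -68.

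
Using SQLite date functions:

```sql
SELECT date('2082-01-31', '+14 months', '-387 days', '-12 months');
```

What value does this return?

2081-03-09

Adding +14 months to 2082-01-31 gives 2083-03-31.
Applying '-387 days' to 2083-03-31: counting 387 days back gives 2082-03-09.
Adding -12 months to 2082-03-09 gives 2081-03-09.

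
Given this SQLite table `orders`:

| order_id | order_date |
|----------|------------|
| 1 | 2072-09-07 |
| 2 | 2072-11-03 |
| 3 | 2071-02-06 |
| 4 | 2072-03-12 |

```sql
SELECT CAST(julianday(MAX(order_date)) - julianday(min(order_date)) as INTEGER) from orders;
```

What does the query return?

MIN = 2071-02-06, MAX = 2072-11-03.
22 days remain in February 2071 after the 6th (28 − 6).
Full months from March 2071 through October 2072 contribute their day counts.
Then 3 days into November 2072.
Total: 22 + 31 + 30 + 31 + 30 + 31 + 31 + 30 + 31 + 30 + 31 + 31 + 29 + 31 + 30 + 31 + 30 + 31 + 31 + 30 + 31 + 3 = 636.

636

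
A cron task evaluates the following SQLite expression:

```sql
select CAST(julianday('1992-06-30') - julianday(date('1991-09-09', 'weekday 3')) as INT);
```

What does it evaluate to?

293

`weekday 3` advances to the next Wednesday; 1991-09-09 is a Monday, so it moves forward to 1991-09-11.
19 days remain in September 1991 after the 11th (30 − 11).
Full months from October 1991 through May 1992 contribute their day counts.
Then 30 days into June 1992.
Total: 19 + 31 + 30 + 31 + 31 + 29 + 31 + 30 + 31 + 30 = 293.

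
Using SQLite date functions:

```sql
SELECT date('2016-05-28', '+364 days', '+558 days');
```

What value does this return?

2018-12-06

Applying '+364 days' to 2016-05-28: counting 364 days forward gives 2017-05-27.
Applying '+558 days' to 2017-05-27: counting 558 days forward gives 2018-12-06.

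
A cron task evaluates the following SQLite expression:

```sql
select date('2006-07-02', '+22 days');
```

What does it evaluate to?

Advancing 22 more days within July lands on 2006-07-24.

2006-07-24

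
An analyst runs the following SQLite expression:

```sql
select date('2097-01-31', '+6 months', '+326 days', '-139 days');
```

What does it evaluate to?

Adding +6 months to 2097-01-31 gives 2097-07-31.
Applying '+326 days' to 2097-07-31: counting 326 days forward gives 2098-06-22.
Applying '-139 days' to 2098-06-22: counting 139 days back gives 2098-02-03.

2098-02-03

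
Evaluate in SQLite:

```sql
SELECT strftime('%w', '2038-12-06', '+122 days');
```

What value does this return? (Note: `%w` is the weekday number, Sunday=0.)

First apply '+122 days': 2038-12-06 → 2039-04-07.
2039-04-07 is a Thursday; with Sunday=0 that is 4.

4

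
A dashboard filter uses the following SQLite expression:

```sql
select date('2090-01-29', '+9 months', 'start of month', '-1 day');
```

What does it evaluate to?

Adding +9 months to 2090-01-29 gives 2090-10-29.
`start of month` rewinds 2090-10-29 to 2090-10-01.
Going back 1 day from 2090-10-01 reaches 2090-09-30 (last day of September, 30 days).

2090-09-30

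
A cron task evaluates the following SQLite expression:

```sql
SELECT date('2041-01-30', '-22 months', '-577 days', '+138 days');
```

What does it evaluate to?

Adding -22 months to 2041-01-30 gives 2039-03-30.
Applying '-577 days' to 2039-03-30: counting 577 days back gives 2037-08-30.
Applying '+138 days' to 2037-08-30: counting 138 days forward gives 2038-01-15.

2038-01-15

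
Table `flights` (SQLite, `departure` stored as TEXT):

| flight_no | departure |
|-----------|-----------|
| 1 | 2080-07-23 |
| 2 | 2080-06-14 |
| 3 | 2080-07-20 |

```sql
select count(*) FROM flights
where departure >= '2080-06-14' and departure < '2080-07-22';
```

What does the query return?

2

Rows in [2080-06-14, 2080-07-22): 2080-06-14, 2080-07-20 → 2 rows.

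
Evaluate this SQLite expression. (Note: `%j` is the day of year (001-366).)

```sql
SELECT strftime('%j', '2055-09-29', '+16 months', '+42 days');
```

First apply '+16 months', '+42 days': 2055-09-29 → 2057-03-12.
Day-of-year for 2057-03-12: days since 2057-01-01 inclusive = 71, zero-padded to 071.

071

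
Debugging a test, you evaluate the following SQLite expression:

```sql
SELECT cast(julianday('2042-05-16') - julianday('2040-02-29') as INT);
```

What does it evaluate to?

0 days remain in February 2040 after the 29th (29 − 29).
Full months from March 2040 through April 2042 contribute their day counts.
Then 16 days into May 2042.
Total: 0 + 31 + 30 + 31 + 30 + 31 + 31 + 30 + 31 + 30 + 31 + 31 + 28 + 31 + 30 + 31 + 30 + 31 + 31 + 30 + 31 + 30 + 31 + 31 + 28 + 31 + 30 + 16 = 807.

807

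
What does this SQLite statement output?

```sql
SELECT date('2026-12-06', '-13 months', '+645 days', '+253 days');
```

2028-04-22

Adding -13 months to 2026-12-06 gives 2025-11-06.
Applying '+645 days' to 2025-11-06: counting 645 days forward gives 2027-08-13.
Applying '+253 days' to 2027-08-13: counting 253 days forward gives 2028-04-22.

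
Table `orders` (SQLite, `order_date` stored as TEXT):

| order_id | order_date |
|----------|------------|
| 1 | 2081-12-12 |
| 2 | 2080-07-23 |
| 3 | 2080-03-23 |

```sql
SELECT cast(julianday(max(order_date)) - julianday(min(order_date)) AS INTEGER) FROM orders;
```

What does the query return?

MIN = 2080-03-23, MAX = 2081-12-12.
8 days remain in March 2080 after the 23rd (31 − 23).
Full months from April 2080 through November 2081 contribute their day counts.
Then 12 days into December 2081.
Total: 8 + 30 + 31 + 30 + 31 + 31 + 30 + 31 + 30 + 31 + 31 + 28 + 31 + 30 + 31 + 30 + 31 + 31 + 30 + 31 + 30 + 12 = 629.

629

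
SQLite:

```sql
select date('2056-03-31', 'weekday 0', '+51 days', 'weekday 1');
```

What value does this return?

`weekday 0` advances to the next Sunday; 2056-03-31 is a Friday, so it moves forward to 2056-04-02.
Applying '+51 days' to 2056-04-02: counting 51 days forward gives 2056-05-23.
`weekday 1` advances to the next Monday; 2056-05-23 is a Tuesday, so it moves forward to 2056-05-29.

2056-05-29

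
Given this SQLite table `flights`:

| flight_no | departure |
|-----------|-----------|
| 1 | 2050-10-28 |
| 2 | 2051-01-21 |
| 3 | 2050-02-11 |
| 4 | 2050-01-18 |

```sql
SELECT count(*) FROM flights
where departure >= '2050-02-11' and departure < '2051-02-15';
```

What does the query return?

3

Rows in [2050-02-11, 2051-02-15): 2050-10-28, 2051-01-21, 2050-02-11 → 3 rows.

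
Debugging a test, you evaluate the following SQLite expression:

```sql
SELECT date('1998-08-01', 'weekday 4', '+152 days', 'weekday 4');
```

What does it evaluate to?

1999-01-07

`weekday 4` advances to the next Thursday; 1998-08-01 is a Saturday, so it moves forward to 1998-08-06.
Applying '+152 days' to 1998-08-06: counting 152 days forward gives 1999-01-05.
`weekday 4` advances to the next Thursday; 1999-01-05 is a Tuesday, so it moves forward to 1999-01-07.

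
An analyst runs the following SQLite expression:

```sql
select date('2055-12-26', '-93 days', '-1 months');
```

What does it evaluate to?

2055-08-24

Applying '-93 days' to 2055-12-26: counting 93 days back gives 2055-09-24.
Adding -1 month to 2055-09-24 gives 2055-08-24.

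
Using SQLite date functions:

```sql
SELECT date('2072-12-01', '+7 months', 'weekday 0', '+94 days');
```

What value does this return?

2073-10-04

Adding +7 months to 2072-12-01 gives 2073-07-01.
`weekday 0` advances to the next Sunday; 2073-07-01 is a Saturday, so it moves forward to 2073-07-02.
Applying '+94 days' to 2073-07-02: counting 94 days forward gives 2073-10-04.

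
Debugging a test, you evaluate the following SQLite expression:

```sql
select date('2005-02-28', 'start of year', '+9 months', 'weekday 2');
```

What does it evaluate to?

2005-10-04

`start of year` rewinds 2005-02-28 to 2005-01-01.
Adding +9 months to 2005-01-01 gives 2005-10-01.
`weekday 2` advances to the next Tuesday; 2005-10-01 is a Saturday, so it moves forward to 2005-10-04.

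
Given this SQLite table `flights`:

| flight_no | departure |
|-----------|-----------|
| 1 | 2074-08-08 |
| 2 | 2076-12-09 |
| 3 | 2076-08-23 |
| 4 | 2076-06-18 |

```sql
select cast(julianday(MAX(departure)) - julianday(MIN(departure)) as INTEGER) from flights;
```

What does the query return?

854

MIN = 2074-08-08, MAX = 2076-12-09.
23 days remain in August 2074 after the 8th (31 − 8).
Full months from September 2074 through November 2076 contribute their day counts.
Then 9 days into December 2076.
Total: 23 + 30 + 31 + 30 + 31 + 31 + 28 + 31 + 30 + 31 + 30 + 31 + 31 + 30 + 31 + 30 + 31 + 31 + 29 + 31 + 30 + 31 + 30 + 31 + 31 + 30 + 31 + 30 + 9 = 854.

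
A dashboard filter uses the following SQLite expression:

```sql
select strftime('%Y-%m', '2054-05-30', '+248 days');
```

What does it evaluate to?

2055-02

First apply '+248 days': 2054-05-30 → 2055-02-02.
`%Y-%m` extracts the year-month: 2055-02.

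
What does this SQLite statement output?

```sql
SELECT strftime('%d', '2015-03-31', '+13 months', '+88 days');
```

28

First apply '+13 months', '+88 days': 2015-03-31 → 2016-07-28.
`%d` extracts the 2-digit day of month: 28.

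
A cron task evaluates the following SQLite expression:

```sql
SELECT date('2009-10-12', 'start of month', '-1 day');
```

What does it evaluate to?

2009-09-30

`start of month` rewinds 2009-10-12 to 2009-10-01.
Going back 1 day from 2009-10-01 reaches 2009-09-30 (last day of September, 30 days).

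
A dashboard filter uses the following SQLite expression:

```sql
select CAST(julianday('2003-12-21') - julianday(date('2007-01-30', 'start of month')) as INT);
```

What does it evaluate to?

-1107

`start of month` rewinds 2007-01-30 to 2007-01-01.
10 days remain in December 2003 after the 21st (31 − 21).
Full months from January 2004 through December 2006 contribute their day counts.
Then 1 day into January 2007.
Total: 10 + 31 + 29 + 31 + 30 + 31 + 30 + 31 + 31 + 30 + 31 + 30 + 31 + 31 + 28 + 31 + 30 + 31 + 30 + 31 + 31 + 30 + 31 + 30 + 31 + 31 + 28 + 31 + 30 + 31 + 30 + 31 + 31 + 30 + 31 + 30 + 31 + 1 = 1107.
The subtraction is earlier − later, so the result is −1107 → -1107.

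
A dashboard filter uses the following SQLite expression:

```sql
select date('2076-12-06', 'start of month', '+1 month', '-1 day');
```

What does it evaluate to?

2076-12-31

`start of month` rewinds 2076-12-06 to 2076-12-01.
Adding +1 month to 2076-12-01 gives 2077-01-01.
Going back 1 day from 2077-01-01 reaches 2076-12-31 (last day of December, 31 days).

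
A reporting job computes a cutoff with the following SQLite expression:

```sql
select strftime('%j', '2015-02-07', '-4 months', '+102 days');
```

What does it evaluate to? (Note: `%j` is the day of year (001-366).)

First apply '-4 months', '+102 days': 2015-02-07 → 2015-01-17.
Day-of-year for 2015-01-17: days since 2015-01-01 inclusive = 17, zero-padded to 017.

017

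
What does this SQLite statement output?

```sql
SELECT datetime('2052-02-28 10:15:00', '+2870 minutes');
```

2870 minutes = 47h 50m; +2870 minutes from 2052-02-28 10:15:00 is 2052-03-01 10:05:00 (crosses midnight).

2052-03-01 10:05:00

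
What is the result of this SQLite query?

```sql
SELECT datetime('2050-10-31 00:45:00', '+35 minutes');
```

+35 minutes from 2050-10-31 00:45:00 is 2050-10-31 01:20:00.

2050-10-31 01:20:00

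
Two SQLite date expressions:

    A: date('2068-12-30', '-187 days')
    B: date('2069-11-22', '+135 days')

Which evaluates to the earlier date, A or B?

A

A = 2068-06-26.
B = 2070-04-06.
A is earlier.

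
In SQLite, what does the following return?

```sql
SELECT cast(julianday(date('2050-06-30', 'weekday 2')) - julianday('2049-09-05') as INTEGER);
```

303

`weekday 2` advances to the next Tuesday; 2050-06-30 is a Thursday, so it moves forward to 2050-07-05.
25 days remain in September 2049 after the 5th (30 − 5).
Full months from October 2049 through June 2050 contribute their day counts.
Then 5 days into July 2050.
Total: 25 + 31 + 30 + 31 + 31 + 28 + 31 + 30 + 31 + 30 + 5 = 303.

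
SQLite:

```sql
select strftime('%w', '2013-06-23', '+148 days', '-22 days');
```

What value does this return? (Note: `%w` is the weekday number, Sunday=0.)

First apply '+148 days', '-22 days': 2013-06-23 → 2013-10-27.
2013-10-27 is a Sunday; with Sunday=0 that is 0.

0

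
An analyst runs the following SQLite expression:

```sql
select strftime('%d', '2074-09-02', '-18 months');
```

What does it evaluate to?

02

First apply '-18 months': 2074-09-02 → 2073-03-02.
`%d` extracts the 2-digit day of month: 02.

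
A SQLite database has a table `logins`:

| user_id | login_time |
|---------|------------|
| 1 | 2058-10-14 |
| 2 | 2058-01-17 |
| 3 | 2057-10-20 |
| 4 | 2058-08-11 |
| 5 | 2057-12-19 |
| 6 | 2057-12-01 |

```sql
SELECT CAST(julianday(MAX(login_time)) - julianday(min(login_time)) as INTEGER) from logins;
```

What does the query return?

359

MIN = 2057-10-20, MAX = 2058-10-14.
11 days remain in October 2057 after the 20th (31 − 20).
Full months from November 2057 through September 2058 contribute their day counts.
Then 14 days into October 2058.
Total: 11 + 30 + 31 + 31 + 28 + 31 + 30 + 31 + 30 + 31 + 31 + 30 + 14 = 359.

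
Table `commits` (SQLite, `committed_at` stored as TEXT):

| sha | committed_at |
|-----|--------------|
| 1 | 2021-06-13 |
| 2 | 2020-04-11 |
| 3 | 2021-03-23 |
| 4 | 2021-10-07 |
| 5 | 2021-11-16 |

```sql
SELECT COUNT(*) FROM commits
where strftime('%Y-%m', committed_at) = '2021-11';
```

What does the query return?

1

Rows with year-month 2021-11: 2021-11-16 → 1.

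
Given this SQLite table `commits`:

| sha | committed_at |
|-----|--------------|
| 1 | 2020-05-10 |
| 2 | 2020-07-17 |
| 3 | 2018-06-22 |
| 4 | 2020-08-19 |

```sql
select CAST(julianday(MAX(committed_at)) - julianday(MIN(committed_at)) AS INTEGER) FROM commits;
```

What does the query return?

789

MIN = 2018-06-22, MAX = 2020-08-19.
8 days remain in June 2018 after the 22nd (30 − 22).
Full months from July 2018 through July 2020 contribute their day counts.
Then 19 days into August 2020.
Total: 8 + 31 + 31 + 30 + 31 + 30 + 31 + 31 + 28 + 31 + 30 + 31 + 30 + 31 + 31 + 30 + 31 + 30 + 31 + 31 + 29 + 31 + 30 + 31 + 30 + 31 + 19 = 789.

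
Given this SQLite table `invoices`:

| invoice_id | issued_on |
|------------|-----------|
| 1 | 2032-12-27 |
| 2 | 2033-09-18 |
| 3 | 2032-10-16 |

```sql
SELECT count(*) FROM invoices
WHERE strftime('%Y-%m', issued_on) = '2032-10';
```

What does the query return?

1

Rows with year-month 2032-10: 2032-10-16 → 1.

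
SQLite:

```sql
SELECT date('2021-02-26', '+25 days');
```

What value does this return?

2021-03-23

February 2021 has 28 days; 2 remain after the 26th, so 3 days reach 2021-03-01.
Advancing 22 more days within March lands on 2021-03-23.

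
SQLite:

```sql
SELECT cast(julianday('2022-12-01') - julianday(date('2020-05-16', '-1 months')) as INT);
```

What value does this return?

959

Adding -1 month to 2020-05-16 gives 2020-04-16.
14 days remain in April 2020 after the 16th (30 − 16).
Full months from May 2020 through November 2022 contribute their day counts.
Then 1 day into December 2022.
Total: 14 + 31 + 30 + 31 + 31 + 30 + 31 + 30 + 31 + 31 + 28 + 31 + 30 + 31 + 30 + 31 + 31 + 30 + 31 + 30 + 31 + 31 + 28 + 31 + 30 + 31 + 30 + 31 + 31 + 30 + 31 + 30 + 1 = 959.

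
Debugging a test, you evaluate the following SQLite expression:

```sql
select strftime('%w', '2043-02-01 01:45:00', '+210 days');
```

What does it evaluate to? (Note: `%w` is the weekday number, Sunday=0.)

First apply '+210 days': 2043-02-01 01:45:00 → 2043-08-30 01:45:00.
2043-08-30 is a Sunday; with Sunday=0 that is 0.

0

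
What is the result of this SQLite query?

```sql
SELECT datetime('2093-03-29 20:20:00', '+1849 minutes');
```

2093-03-31 03:09:00

1849 minutes = 30h 49m; +1849 minutes from 2093-03-29 20:20:00 is 2093-03-31 03:09:00 (crosses midnight).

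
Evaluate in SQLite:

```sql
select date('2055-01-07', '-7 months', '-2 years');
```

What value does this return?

2052-06-07

Adding -7 months to 2055-01-07 gives 2054-06-07.
Adding -2 years to 2054-06-07 gives 2052-06-07.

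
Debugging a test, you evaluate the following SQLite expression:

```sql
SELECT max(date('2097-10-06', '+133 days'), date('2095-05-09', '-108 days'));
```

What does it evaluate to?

date('2097-10-06', '+133 days') → 2098-02-16.
date('2095-05-09', '-108 days') → 2095-01-21.
Later of the two is 2098-02-16.

2098-02-16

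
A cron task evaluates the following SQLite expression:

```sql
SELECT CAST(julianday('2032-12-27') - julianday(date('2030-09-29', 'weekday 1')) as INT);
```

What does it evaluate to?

819

`weekday 1` advances to the next Monday; 2030-09-29 is a Sunday, so it moves forward to 2030-09-30.
0 days remain in September 2030 after the 30th (30 − 30).
Full months from October 2030 through November 2032 contribute their day counts.
Then 27 days into December 2032.
Total: 0 + 31 + 30 + 31 + 31 + 28 + 31 + 30 + 31 + 30 + 31 + 31 + 30 + 31 + 30 + 31 + 31 + 29 + 31 + 30 + 31 + 30 + 31 + 31 + 30 + 31 + 30 + 27 = 819.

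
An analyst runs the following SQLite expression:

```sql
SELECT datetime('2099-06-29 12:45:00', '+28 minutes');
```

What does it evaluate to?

+28 minutes from 2099-06-29 12:45:00 is 2099-06-29 13:13:00.

2099-06-29 13:13:00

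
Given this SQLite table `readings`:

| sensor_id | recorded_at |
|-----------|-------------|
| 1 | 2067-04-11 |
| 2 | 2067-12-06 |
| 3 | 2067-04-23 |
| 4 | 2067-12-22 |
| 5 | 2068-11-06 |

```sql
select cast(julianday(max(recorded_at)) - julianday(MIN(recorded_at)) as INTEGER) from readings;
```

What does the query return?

575

MIN = 2067-04-11, MAX = 2068-11-06.
19 days remain in April 2067 after the 11th (30 − 11).
Full months from May 2067 through October 2068 contribute their day counts.
Then 6 days into November 2068.
Total: 19 + 31 + 30 + 31 + 31 + 30 + 31 + 30 + 31 + 31 + 29 + 31 + 30 + 31 + 30 + 31 + 31 + 30 + 31 + 6 = 575.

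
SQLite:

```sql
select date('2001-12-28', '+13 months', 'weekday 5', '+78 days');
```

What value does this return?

Adding +13 months to 2001-12-28 gives 2003-01-28.
`weekday 5` advances to the next Friday; 2003-01-28 is a Tuesday, so it moves forward to 2003-01-31.
Applying '+78 days' to 2003-01-31: counting 78 days forward gives 2003-04-19.

2003-04-19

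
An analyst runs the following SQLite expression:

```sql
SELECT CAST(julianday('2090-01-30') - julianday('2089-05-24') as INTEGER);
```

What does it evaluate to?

251

7 days remain in May 2089 after the 24th (31 − 24).
Full months from June 2089 through December 2089 contribute their day counts.
Then 30 days into January 2090.
Total: 7 + 30 + 31 + 31 + 30 + 31 + 30 + 31 + 30 = 251.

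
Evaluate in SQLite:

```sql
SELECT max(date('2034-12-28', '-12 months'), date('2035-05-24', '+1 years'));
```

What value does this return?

2036-05-24

date('2034-12-28', '-12 months') → 2033-12-28.
date('2035-05-24', '+1 years') → 2036-05-24.
Later of the two is 2036-05-24.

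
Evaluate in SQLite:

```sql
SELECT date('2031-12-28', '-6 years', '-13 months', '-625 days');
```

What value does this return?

2023-03-14

Adding -6 years to 2031-12-28 gives 2025-12-28.
Adding -13 months to 2025-12-28 gives 2024-11-28.
Applying '-625 days' to 2024-11-28: counting 625 days back gives 2023-03-14.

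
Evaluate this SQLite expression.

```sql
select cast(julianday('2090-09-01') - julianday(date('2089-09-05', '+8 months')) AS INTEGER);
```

119

Adding +8 months to 2089-09-05 gives 2090-05-05.
26 days remain in May 2090 after the 5th (31 − 5).
June 2090: 30 days.
July 2090: 31 days.
August 2090: 31 days.
Then 1 day into September 2090.
Total: 26 + 30 + 31 + 31 + 1 = 119.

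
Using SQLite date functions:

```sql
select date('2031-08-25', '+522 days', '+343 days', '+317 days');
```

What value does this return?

2034-11-19

Applying '+522 days' to 2031-08-25: counting 522 days forward gives 2033-01-28.
Applying '+343 days' to 2033-01-28: counting 343 days forward gives 2034-01-06.
Applying '+317 days' to 2034-01-06: counting 317 days forward gives 2034-11-19.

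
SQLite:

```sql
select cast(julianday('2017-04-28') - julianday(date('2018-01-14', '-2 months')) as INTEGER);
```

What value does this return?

Adding -2 months to 2018-01-14 gives 2017-11-14.
2 days remain in April 2017 after the 28th (30 − 28).
Full months from May 2017 through October 2017 contribute their day counts.
Then 14 days into November 2017.
Total: 2 + 31 + 30 + 31 + 31 + 30 + 31 + 14 = 200.
The subtraction is earlier − later, so the result is −200 → -200.

-200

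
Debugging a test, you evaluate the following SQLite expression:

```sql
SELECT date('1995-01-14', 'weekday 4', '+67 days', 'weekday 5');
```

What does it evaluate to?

1995-03-31

`weekday 4` advances to the next Thursday; 1995-01-14 is a Saturday, so it moves forward to 1995-01-19.
Applying '+67 days' to 1995-01-19: counting 67 days forward gives 1995-03-27.
`weekday 5` advances to the next Friday; 1995-03-27 is a Monday, so it moves forward to 1995-03-31.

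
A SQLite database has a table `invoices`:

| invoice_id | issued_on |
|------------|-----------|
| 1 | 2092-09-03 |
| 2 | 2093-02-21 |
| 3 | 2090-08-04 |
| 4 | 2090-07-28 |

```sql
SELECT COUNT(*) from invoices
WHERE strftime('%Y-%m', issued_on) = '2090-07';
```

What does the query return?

Rows with year-month 2090-07: 2090-07-28 → 1.

1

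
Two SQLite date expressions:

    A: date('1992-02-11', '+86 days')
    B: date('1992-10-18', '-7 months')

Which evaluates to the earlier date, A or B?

B

A = 1992-05-07.
B = 1992-03-18.
B is earlier.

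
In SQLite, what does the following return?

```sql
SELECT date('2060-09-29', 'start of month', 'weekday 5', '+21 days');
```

2060-09-24

`start of month` rewinds 2060-09-29 to 2060-09-01.
`weekday 5` advances to the next Friday; 2060-09-01 is a Wednesday, so it moves forward to 2060-09-03.
Advancing 21 more days within September lands on 2060-09-24.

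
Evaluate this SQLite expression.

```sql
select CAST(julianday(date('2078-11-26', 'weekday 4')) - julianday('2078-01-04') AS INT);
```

331

`weekday 4` advances to the next Thursday; 2078-11-26 is a Saturday, so it moves forward to 2078-12-01.
27 days remain in January 2078 after the 4th (31 − 4).
Full months from February 2078 through November 2078 contribute their day counts.
Then 1 day into December 2078.
Total: 27 + 28 + 31 + 30 + 31 + 30 + 31 + 31 + 30 + 31 + 30 + 1 = 331.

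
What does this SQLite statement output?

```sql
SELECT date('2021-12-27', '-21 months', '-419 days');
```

2019-02-02

Adding -21 months to 2021-12-27 gives 2020-03-27.
Applying '-419 days' to 2020-03-27: counting 419 days back gives 2019-02-02.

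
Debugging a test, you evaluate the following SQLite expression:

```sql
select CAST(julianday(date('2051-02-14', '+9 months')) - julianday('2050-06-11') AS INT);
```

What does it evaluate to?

521

Adding +9 months to 2051-02-14 gives 2051-11-14.
19 days remain in June 2050 after the 11th (30 − 11).
Full months from July 2050 through October 2051 contribute their day counts.
Then 14 days into November 2051.
Total: 19 + 31 + 31 + 30 + 31 + 30 + 31 + 31 + 28 + 31 + 30 + 31 + 30 + 31 + 31 + 30 + 31 + 14 = 521.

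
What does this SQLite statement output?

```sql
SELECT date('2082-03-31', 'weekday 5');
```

2082-04-03

`weekday 5` advances to the next Friday; 2082-03-31 is a Tuesday, so it moves forward to 2082-04-03.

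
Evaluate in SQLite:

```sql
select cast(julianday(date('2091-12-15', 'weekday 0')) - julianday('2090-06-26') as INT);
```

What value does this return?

538

`weekday 0` advances to the next Sunday; 2091-12-15 is a Saturday, so it moves forward to 2091-12-16.
4 days remain in June 2090 after the 26th (30 − 26).
Full months from July 2090 through November 2091 contribute their day counts.
Then 16 days into December 2091.
Total: 4 + 31 + 31 + 30 + 31 + 30 + 31 + 31 + 28 + 31 + 30 + 31 + 30 + 31 + 31 + 30 + 31 + 30 + 16 = 538.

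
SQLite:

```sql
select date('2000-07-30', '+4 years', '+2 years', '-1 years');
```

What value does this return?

2005-07-30

Adding +4 years to 2000-07-30 gives 2004-07-30.
Adding +2 years to 2004-07-30 gives 2006-07-30.
Adding -1 year to 2006-07-30 gives 2005-07-30.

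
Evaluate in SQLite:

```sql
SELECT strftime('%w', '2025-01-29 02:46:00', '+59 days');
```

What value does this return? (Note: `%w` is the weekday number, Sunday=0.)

First apply '+59 days': 2025-01-29 02:46:00 → 2025-03-29 02:46:00.
2025-03-29 is a Saturday; with Sunday=0 that is 6.

6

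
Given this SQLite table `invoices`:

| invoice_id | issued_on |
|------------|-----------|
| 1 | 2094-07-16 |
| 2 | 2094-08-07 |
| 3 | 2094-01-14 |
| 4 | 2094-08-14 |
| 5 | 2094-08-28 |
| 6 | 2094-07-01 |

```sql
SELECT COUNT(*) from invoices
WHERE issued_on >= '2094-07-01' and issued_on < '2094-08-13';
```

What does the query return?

3

Rows in [2094-07-01, 2094-08-13): 2094-07-16, 2094-08-07, 2094-07-01 → 3 rows.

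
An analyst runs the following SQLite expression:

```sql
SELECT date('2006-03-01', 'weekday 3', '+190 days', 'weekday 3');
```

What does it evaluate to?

`weekday 3` advances to the next Wednesday; 2006-03-01 is already a Wednesday, so it stays at 2006-03-01.
Applying '+190 days' to 2006-03-01: counting 190 days forward gives 2006-09-07.
`weekday 3` advances to the next Wednesday; 2006-09-07 is a Thursday, so it moves forward to 2006-09-13.

2006-09-13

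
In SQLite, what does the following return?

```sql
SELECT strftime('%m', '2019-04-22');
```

04

`%m` extracts the 2-digit month (01-12): 04.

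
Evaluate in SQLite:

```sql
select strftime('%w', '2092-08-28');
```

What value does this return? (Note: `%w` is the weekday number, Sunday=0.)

4

2092-08-28 is a Thursday; with Sunday=0 that is 4.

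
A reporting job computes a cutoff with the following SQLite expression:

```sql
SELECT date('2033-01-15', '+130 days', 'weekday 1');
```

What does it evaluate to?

2033-05-30

Applying '+130 days' to 2033-01-15: counting 130 days forward gives 2033-05-25.
`weekday 1` advances to the next Monday; 2033-05-25 is a Wednesday, so it moves forward to 2033-05-30.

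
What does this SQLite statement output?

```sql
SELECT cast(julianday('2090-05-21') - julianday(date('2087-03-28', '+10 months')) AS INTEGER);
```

844

Adding +10 months to 2087-03-28 gives 2088-01-28.
3 days remain in January 2088 after the 28th (31 − 28).
Full months from February 2088 through April 2090 contribute their day counts.
Then 21 days into May 2090.
Total: 3 + 29 + 31 + 30 + 31 + 30 + 31 + 31 + 30 + 31 + 30 + 31 + 31 + 28 + 31 + 30 + 31 + 30 + 31 + 31 + 30 + 31 + 30 + 31 + 31 + 28 + 31 + 30 + 21 = 844.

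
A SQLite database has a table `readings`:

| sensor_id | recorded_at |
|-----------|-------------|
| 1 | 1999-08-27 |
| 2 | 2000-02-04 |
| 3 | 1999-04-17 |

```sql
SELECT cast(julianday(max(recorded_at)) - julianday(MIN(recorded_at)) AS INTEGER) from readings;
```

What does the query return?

MIN = 1999-04-17, MAX = 2000-02-04.
13 days remain in April 1999 after the 17th (30 − 17).
Full months from May 1999 through January 2000 contribute their day counts.
Then 4 days into February 2000.
Total: 13 + 31 + 30 + 31 + 31 + 30 + 31 + 30 + 31 + 31 + 4 = 293.

293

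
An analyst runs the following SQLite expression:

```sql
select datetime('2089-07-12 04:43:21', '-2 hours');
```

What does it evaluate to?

-2 hours from 2089-07-12 04:43:21 is 2089-07-12 02:43:21.

2089-07-12 02:43:21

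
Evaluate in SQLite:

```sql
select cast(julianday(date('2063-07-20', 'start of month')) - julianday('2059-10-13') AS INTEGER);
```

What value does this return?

1357

`start of month` rewinds 2063-07-20 to 2063-07-01.
18 days remain in October 2059 after the 13th (31 − 13).
Full months from November 2059 through June 2063 contribute their day counts.
Then 1 day into July 2063.
Total: 18 + 30 + 31 + 31 + 29 + 31 + 30 + 31 + 30 + 31 + 31 + 30 + 31 + 30 + 31 + 31 + 28 + 31 + 30 + 31 + 30 + 31 + 31 + 30 + 31 + 30 + 31 + 31 + 28 + 31 + 30 + 31 + 30 + 31 + 31 + 30 + 31 + 30 + 31 + 31 + 28 + 31 + 30 + 31 + 30 + 1 = 1357.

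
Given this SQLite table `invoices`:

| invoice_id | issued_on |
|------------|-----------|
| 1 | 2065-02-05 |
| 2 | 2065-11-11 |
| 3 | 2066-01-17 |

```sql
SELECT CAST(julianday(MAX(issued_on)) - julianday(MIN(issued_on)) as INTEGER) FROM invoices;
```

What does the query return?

346

MIN = 2065-02-05, MAX = 2066-01-17.
23 days remain in February 2065 after the 5th (28 − 5).
Full months from March 2065 through December 2065 contribute their day counts.
Then 17 days into January 2066.
Total: 23 + 31 + 30 + 31 + 30 + 31 + 31 + 30 + 31 + 30 + 31 + 17 = 346.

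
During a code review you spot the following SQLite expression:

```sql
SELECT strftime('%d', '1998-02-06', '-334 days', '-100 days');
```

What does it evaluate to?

29

First apply '-334 days', '-100 days': 1998-02-06 → 1996-11-29.
`%d` extracts the 2-digit day of month: 29.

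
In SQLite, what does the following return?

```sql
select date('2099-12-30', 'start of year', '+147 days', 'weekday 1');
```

2099-06-01

`start of year` rewinds 2099-12-30 to 2099-01-01.
Applying '+147 days' to 2099-01-01: counting 147 days forward gives 2099-05-28.
`weekday 1` advances to the next Monday; 2099-05-28 is a Thursday, so it moves forward to 2099-06-01.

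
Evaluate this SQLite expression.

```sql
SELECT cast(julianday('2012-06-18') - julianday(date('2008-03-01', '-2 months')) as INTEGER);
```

Adding -2 months to 2008-03-01 gives 2008-01-01.
30 days remain in January 2008 after the 1st (31 − 1).
Full months from February 2008 through May 2012 contribute their day counts.
Then 18 days into June 2012.
Total: 30 + 29 + 31 + 30 + 31 + 30 + 31 + 31 + 30 + 31 + 30 + 31 + 31 + 28 + 31 + 30 + 31 + 30 + 31 + 31 + 30 + 31 + 30 + 31 + 31 + 28 + 31 + 30 + 31 + 30 + 31 + 31 + 30 + 31 + 30 + 31 + 31 + 28 + 31 + 30 + 31 + 30 + 31 + 31 + 30 + 31 + 30 + 31 + 31 + 29 + 31 + 30 + 31 + 18 = 1630.

1630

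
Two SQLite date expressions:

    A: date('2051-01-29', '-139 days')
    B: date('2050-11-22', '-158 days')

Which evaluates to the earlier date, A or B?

B

A = 2050-09-12.
B = 2050-06-17.
B is earlier.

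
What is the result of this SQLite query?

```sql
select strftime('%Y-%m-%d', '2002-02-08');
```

2002-02-08

`%Y-%m-%d` extracts the ISO date: 2002-02-08.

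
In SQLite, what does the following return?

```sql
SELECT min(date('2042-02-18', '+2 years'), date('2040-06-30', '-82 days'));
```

date('2042-02-18', '+2 years') → 2044-02-18.
date('2040-06-30', '-82 days') → 2040-04-09.
Earlier of the two is 2040-04-09.

2040-04-09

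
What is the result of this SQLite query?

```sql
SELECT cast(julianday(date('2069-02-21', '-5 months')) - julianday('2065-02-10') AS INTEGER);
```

1319

Adding -5 months to 2069-02-21 gives 2068-09-21.
18 days remain in February 2065 after the 10th (28 − 10).
Full months from March 2065 through August 2068 contribute their day counts.
Then 21 days into September 2068.
Total: 18 + 31 + 30 + 31 + 30 + 31 + 31 + 30 + 31 + 30 + 31 + 31 + 28 + 31 + 30 + 31 + 30 + 31 + 31 + 30 + 31 + 30 + 31 + 31 + 28 + 31 + 30 + 31 + 30 + 31 + 31 + 30 + 31 + 30 + 31 + 31 + 29 + 31 + 30 + 31 + 30 + 31 + 31 + 21 = 1319.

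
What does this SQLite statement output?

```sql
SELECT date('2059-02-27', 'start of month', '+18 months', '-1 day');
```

2060-07-31

`start of month` rewinds 2059-02-27 to 2059-02-01.
Adding +18 months to 2059-02-01 gives 2060-08-01.
Going back 1 day from 2060-08-01 reaches 2060-07-31 (last day of July, 31 days).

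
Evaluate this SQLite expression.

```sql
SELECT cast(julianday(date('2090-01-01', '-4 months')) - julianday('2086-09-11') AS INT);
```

1086

Adding -4 months to 2090-01-01 gives 2089-09-01.
19 days remain in September 2086 after the 11th (30 − 11).
Full months from October 2086 through August 2089 contribute their day counts.
Then 1 day into September 2089.
Total: 19 + 31 + 30 + 31 + 31 + 28 + 31 + 30 + 31 + 30 + 31 + 31 + 30 + 31 + 30 + 31 + 31 + 29 + 31 + 30 + 31 + 30 + 31 + 31 + 30 + 31 + 30 + 31 + 31 + 28 + 31 + 30 + 31 + 30 + 31 + 31 + 1 = 1086.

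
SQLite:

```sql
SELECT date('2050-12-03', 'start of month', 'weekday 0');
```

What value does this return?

2050-12-04

`start of month` rewinds 2050-12-03 to 2050-12-01.
`weekday 0` advances to the next Sunday; 2050-12-01 is a Thursday, so it moves forward to 2050-12-04.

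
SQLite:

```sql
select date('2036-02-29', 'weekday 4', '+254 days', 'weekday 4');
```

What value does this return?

`weekday 4` advances to the next Thursday; 2036-02-29 is a Friday, so it moves forward to 2036-03-06.
Applying '+254 days' to 2036-03-06: counting 254 days forward gives 2036-11-15.
`weekday 4` advances to the next Thursday; 2036-11-15 is a Saturday, so it moves forward to 2036-11-20.

2036-11-20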